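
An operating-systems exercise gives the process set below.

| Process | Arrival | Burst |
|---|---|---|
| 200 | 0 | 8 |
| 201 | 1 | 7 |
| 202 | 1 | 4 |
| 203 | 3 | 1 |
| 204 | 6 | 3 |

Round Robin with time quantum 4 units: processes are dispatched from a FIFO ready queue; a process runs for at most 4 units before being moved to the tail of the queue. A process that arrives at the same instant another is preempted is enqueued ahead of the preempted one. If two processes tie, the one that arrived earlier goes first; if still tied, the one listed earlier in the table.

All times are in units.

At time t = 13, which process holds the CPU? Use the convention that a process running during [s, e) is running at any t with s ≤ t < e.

200

Timeline: | 200 0-4 | 201 4-8 | 202 8-12 | 203 12-13 | 200 13-17 | 204 17-20 | 201 20-23 |
Completion: 200=17  201=23  202=12  203=13  204=20
Turnaround (C−A): 200=17  201=22  202=11  203=10  204=14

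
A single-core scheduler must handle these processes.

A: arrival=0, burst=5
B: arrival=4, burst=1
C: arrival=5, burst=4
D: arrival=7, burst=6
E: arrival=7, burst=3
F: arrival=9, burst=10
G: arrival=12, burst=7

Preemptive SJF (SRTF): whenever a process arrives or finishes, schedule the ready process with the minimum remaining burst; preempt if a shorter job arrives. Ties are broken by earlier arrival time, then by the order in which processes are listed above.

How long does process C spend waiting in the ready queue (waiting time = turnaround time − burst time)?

Schedule: | A 0-5 | B 5-6 | C 6-10 | E 10-13 | D 13-19 | G 19-26 | F 26-36 |
Completion: A=5  B=6  C=10  D=19  E=13  F=36  G=26
Turnaround (C−A): A=5  B=2  C=5  D=12  E=6  F=27  G=14
Waiting(C) = turnaround − burst = 5 − 4 = 1

1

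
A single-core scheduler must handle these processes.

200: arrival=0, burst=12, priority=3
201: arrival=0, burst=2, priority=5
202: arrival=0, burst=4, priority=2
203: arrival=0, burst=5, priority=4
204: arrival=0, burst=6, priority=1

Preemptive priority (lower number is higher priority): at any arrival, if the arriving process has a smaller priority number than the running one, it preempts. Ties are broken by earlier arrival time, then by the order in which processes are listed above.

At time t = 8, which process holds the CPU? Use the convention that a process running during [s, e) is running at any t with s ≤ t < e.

202

Gantt: | 204 0-6 | 202 6-10 | 200 10-22 | 203 22-27 | 201 27-29 |
Completion: 200=22  201=29  202=10  203=27  204=6
Turnaround (C−A): 200=22  201=29  202=10  203=27  204=6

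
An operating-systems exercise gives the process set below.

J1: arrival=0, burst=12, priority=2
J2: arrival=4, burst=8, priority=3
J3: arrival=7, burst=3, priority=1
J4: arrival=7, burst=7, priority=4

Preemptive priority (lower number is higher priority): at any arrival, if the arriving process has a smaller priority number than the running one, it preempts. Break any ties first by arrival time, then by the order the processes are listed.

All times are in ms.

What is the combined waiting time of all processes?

30

Gantt: | J1 0-7 | J3 7-10 | J1 10-15 | J2 15-23 | J4 23-30 |
Completion: J1=15  J2=23  J3=10  J4=30
Turnaround (C−A): J1=15  J2=19  J3=3  J4=23
Waiting = turnaround − burst: J1=3, J2=11, J3=0, J4=16
Total waiting = 3 + 11 + 0 + 16 = 30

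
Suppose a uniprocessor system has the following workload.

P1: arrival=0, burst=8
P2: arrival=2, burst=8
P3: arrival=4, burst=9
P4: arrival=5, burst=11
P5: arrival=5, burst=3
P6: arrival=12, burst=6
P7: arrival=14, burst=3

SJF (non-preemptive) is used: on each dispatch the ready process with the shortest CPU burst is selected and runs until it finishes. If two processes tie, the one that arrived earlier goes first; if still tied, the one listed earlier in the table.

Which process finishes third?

P2

Timeline: | P1 0-8 | P5 8-11 | P2 11-19 | P7 19-22 | P6 22-28 | P3 28-37 | P4 37-48 |
Completion: P1=8  P2=19  P3=37  P4=48  P5=11  P6=28  P7=22
Turnaround (C−A): P1=8  P2=17  P3=33  P4=43  P5=6  P6=16  P7=8
Finish order: P1 → P5 → P2 → P7 → P6 → P3 → P4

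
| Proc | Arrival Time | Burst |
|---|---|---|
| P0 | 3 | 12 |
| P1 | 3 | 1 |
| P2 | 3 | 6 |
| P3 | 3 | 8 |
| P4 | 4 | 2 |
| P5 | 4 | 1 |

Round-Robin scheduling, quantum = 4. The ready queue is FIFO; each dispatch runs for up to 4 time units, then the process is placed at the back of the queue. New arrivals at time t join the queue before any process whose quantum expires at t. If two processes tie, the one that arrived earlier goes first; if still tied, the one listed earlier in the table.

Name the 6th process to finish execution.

Timeline: | idle 0-3 | P0 3-7 | P1 7-8 | P2 8-12 | P3 12-16 | P4 16-18 | P5 18-19 | P0 19-23 | P2 23-25 | P3 25-29 | P0 29-33 |
Completion: P0=33  P1=8  P2=25  P3=29  P4=18  P5=19
Turnaround (C−A): P0=30  P1=5  P2=22  P3=26  P4=14  P5=15
Finish order: P1 → P4 → P5 → P2 → P3 → P0

P0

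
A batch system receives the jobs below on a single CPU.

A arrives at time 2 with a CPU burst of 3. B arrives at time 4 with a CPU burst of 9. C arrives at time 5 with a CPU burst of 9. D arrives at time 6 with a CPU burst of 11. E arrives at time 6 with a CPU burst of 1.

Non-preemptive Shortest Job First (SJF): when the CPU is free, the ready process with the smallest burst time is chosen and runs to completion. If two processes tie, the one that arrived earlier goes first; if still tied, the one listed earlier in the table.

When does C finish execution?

24

Schedule: | idle 0-2 | A 2-5 | B 5-14 | E 14-15 | C 15-24 | D 24-35 |
Completion: A=5  B=14  C=24  D=35  E=15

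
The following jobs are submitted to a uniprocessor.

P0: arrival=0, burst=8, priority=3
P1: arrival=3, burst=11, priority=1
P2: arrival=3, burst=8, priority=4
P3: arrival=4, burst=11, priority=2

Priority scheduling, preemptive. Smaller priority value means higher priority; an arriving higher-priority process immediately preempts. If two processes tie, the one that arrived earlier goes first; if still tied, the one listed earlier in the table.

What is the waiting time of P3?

Timeline: | P0 0-3 | P1 3-14 | P3 14-25 | P0 25-30 | P2 30-38 |
Completion: P0=30  P1=14  P2=38  P3=25
Turnaround (C−A): P0=30  P1=11  P2=35  P3=21
Waiting(P3) = turnaround − burst = 21 − 11 = 10

10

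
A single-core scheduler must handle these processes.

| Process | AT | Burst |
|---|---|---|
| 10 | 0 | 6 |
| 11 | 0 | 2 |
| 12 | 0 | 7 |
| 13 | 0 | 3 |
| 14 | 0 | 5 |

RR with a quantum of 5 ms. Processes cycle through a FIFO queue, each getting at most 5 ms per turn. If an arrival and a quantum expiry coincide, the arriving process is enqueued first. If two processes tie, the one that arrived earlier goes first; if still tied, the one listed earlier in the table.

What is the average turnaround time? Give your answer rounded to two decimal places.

Timeline: | 10 0-5 | 11 5-7 | 12 7-12 | 13 12-15 | 14 15-20 | 10 20-21 | 12 21-23 |
Completion: 10=21  11=7  12=23  13=15  14=20
Turnaround (C−A): 10=21  11=7  12=23  13=15  14=20
Turnaround times: 10=21, 11=7, 12=23, 13=15, 14=20
Average turnaround = (21+7+23+15+20) / 5 = 86/5 = 17.20

17.20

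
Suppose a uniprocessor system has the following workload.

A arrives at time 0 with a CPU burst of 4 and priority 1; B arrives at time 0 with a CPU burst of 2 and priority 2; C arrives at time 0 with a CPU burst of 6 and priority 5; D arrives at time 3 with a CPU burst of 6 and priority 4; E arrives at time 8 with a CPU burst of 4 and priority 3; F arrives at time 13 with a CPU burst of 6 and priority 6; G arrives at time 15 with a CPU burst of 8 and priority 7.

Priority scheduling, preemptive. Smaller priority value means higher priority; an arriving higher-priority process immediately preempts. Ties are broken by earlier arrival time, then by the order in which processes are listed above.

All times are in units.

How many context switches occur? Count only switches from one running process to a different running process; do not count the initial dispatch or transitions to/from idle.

Schedule: | A 0-4 | B 4-6 | D 6-8 | E 8-12 | D 12-16 | C 16-22 | F 22-28 | G 28-36 |
Completion: A=4  B=6  C=22  D=16  E=12  F=28  G=36
Turnaround (C−A): A=4  B=6  C=22  D=13  E=4  F=15  G=21

7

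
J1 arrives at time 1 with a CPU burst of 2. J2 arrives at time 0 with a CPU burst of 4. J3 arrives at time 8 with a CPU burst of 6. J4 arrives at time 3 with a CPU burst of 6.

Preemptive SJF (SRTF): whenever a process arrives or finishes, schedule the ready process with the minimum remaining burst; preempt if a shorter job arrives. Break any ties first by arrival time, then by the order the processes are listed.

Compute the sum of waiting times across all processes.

Schedule: | J2 0-1 | J1 1-3 | J2 3-6 | J4 6-12 | J3 12-18 |
Completion: J1=3  J2=6  J3=18  J4=12
Turnaround (C−A): J1=2  J2=6  J3=10  J4=9
Waiting = turnaround − burst: J1=0, J2=2, J3=4, J4=3
Total waiting = 0 + 2 + 4 + 3 = 9

9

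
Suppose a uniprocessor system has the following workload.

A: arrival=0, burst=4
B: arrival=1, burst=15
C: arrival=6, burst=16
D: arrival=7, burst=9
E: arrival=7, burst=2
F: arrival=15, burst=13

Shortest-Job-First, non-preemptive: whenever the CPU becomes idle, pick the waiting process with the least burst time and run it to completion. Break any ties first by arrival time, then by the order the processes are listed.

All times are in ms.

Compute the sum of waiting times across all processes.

Schedule: | A 0-4 | B 4-19 | E 19-21 | D 21-30 | F 30-43 | C 43-59 |
Completion: A=4  B=19  C=59  D=30  E=21  F=43
Waiting = turnaround − burst: A=0, B=3, C=37, D=14, E=12, F=15
Total waiting = 0 + 3 + 37 + 14 + 12 + 15 = 81

81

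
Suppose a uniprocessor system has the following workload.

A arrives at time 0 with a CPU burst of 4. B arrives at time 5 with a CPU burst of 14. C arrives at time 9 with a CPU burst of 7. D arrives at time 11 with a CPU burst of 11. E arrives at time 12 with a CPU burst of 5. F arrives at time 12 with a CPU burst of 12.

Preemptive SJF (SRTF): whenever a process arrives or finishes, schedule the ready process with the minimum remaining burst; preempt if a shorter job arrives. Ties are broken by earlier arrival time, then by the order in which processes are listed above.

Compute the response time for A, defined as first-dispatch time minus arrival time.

Gantt: | A 0-4 | idle 4-5 | B 5-9 | C 9-16 | E 16-21 | B 21-31 | D 31-42 | F 42-54 |
Completion: A=4  B=31  C=16  D=42  E=21  F=54
Turnaround (C−A): A=4  B=26  C=7  D=31  E=9  F=42
Response(A) = first start − arrival = 0 − 0 = 0

0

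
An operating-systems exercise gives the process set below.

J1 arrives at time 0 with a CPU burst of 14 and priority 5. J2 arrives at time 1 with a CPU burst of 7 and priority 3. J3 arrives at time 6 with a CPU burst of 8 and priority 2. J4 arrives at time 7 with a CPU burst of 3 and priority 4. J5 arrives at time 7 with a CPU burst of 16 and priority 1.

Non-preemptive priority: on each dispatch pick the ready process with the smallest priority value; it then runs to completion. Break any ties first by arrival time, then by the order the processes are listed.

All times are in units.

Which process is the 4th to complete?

J2

Gantt: | J1 0-14 | J5 14-30 | J3 30-38 | J2 38-45 | J4 45-48 |
Completion: J1=14  J2=45  J3=38  J4=48  J5=30
Finish order: J1 → J5 → J3 → J2 → J4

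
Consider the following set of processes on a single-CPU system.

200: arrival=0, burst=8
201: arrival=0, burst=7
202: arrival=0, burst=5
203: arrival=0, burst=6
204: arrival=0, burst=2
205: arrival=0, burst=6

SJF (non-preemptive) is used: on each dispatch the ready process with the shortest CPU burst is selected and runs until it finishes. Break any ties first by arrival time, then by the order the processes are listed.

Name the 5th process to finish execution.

201

Schedule: | 204 0-2 | 202 2-7 | 203 7-13 | 205 13-19 | 201 19-26 | 200 26-34 |
Completion: 200=34  201=26  202=7  203=13  204=2  205=19
Finish order: 204 → 202 → 203 → 205 → 201 → 200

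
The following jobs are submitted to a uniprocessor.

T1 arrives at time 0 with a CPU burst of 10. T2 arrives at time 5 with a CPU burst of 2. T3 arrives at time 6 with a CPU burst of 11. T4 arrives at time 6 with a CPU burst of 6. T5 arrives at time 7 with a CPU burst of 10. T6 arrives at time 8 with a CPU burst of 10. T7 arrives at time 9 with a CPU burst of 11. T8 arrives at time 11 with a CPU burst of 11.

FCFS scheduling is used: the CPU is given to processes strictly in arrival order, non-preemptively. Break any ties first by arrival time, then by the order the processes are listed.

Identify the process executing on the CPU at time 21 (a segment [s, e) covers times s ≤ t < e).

Schedule: | T1 0-10 | T2 10-12 | T3 12-23 | T4 23-29 | T5 29-39 | T6 39-49 | T7 49-60 | T8 60-71 |
Completion: T1=10  T2=12  T3=23  T4=29  T5=39  T6=49  T7=60  T8=71

T3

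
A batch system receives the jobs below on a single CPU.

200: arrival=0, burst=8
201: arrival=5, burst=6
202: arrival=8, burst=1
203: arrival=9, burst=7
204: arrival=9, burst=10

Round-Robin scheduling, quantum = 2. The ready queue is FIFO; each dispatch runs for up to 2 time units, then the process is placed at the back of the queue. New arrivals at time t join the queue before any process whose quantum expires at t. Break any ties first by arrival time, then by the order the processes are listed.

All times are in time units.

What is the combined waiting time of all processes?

37

Schedule: | 200 0-6 | 201 6-8 | 200 8-10 | 202 10-11 | 201 11-13 | 203 13-15 | 204 15-17 | 201 17-19 | 203 19-21 | 204 21-23 | 203 23-25 | 204 25-27 | 203 27-28 | 204 28-32 |
Completion: 200=10  201=19  202=11  203=28  204=32
Turnaround (C−A): 200=10  201=14  202=3  203=19  204=23
Waiting = turnaround − burst: 200=2, 201=8, 202=2, 203=12, 204=13
Total waiting = 2 + 8 + 2 + 12 + 13 = 37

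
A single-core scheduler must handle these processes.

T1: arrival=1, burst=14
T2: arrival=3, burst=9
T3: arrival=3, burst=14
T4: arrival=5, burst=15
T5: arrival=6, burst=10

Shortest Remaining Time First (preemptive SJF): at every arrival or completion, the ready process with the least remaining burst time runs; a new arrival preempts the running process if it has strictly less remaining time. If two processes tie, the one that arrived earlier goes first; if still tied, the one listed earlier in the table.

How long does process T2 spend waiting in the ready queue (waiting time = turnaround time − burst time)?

Gantt: | idle 0-1 | T1 1-3 | T2 3-12 | T5 12-22 | T1 22-34 | T3 34-48 | T4 48-63 |
Completion: T1=34  T2=12  T3=48  T4=63  T5=22
Waiting(T2) = turnaround − burst = 9 − 9 = 0

0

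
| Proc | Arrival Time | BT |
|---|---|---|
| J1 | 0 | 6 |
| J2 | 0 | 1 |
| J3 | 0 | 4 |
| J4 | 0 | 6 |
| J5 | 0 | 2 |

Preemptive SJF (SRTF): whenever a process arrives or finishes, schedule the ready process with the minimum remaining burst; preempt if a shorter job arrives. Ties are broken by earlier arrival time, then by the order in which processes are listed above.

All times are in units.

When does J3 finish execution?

7

Schedule: | J2 0-1 | J5 1-3 | J3 3-7 | J1 7-13 | J4 13-19 |
Completion: J1=13  J2=1  J3=7  J4=19  J5=3
Turnaround (C−A): J1=13  J2=1  J3=7  J4=19  J5=3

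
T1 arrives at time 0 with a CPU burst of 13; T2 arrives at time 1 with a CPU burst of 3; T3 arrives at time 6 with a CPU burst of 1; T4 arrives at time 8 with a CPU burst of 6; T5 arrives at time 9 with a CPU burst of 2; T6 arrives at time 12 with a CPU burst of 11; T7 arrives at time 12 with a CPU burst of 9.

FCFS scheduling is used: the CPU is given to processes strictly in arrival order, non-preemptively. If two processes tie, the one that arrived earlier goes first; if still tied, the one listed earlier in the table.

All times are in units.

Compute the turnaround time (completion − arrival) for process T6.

24

Timeline: | T1 0-13 | T2 13-16 | T3 16-17 | T4 17-23 | T5 23-25 | T6 25-36 | T7 36-45 |
Completion: T1=13  T2=16  T3=17  T4=23  T5=25  T6=36  T7=45
Turnaround(T6) = completion − arrival = 36 − 12 = 24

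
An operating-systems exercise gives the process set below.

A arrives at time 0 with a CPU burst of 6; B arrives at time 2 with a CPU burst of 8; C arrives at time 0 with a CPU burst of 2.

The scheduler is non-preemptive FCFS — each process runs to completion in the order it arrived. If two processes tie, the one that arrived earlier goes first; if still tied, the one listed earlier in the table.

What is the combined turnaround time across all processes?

28

Timeline: | A 0-6 | C 6-8 | B 8-16 |
Completion: A=6  B=16  C=8
Turnaround = completion − arrival: A=6, B=14, C=8
Total turnaround = 6 + 14 + 8 = 28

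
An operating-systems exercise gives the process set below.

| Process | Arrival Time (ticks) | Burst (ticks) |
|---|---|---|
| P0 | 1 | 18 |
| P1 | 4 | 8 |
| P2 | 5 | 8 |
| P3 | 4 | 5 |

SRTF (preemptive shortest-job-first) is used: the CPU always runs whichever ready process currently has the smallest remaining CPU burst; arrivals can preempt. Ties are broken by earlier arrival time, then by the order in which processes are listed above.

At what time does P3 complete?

9

Schedule: | idle 0-1 | P0 1-4 | P3 4-9 | P1 9-17 | P2 17-25 | P0 25-40 |
Completion: P0=40  P1=17  P2=25  P3=9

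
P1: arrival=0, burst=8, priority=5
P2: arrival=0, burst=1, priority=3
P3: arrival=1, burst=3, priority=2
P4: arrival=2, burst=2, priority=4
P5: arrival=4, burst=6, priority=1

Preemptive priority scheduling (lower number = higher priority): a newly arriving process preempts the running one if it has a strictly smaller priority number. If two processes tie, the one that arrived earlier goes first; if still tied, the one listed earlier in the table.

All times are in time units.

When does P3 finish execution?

Schedule: | P2 0-1 | P3 1-4 | P5 4-10 | P4 10-12 | P1 12-20 |
Completion: P1=20  P2=1  P3=4  P4=12  P5=10
Turnaround (C−A): P1=20  P2=1  P3=3  P4=10  P5=6

4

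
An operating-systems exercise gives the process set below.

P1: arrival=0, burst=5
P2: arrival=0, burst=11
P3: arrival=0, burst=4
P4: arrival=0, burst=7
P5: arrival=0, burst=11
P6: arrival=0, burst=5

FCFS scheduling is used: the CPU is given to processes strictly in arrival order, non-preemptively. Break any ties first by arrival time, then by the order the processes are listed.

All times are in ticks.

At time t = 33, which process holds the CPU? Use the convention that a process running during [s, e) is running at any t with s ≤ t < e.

Schedule: | P1 0-5 | P2 5-16 | P3 16-20 | P4 20-27 | P5 27-38 | P6 38-43 |
Completion: P1=5  P2=16  P3=20  P4=27  P5=38  P6=43

P5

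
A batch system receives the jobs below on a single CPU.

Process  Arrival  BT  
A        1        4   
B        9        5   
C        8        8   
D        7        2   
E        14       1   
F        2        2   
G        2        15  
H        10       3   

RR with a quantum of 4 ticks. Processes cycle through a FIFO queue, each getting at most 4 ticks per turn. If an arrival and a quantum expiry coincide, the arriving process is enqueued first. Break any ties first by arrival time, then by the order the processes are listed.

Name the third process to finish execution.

D

Timeline: | idle 0-1 | A 1-5 | F 5-7 | G 7-11 | D 11-13 | C 13-17 | B 17-21 | H 21-24 | G 24-28 | E 28-29 | C 29-33 | B 33-34 | G 34-41 |
Completion: A=5  B=34  C=33  D=13  E=29  F=7  G=41  H=24
Finish order: A → F → D → H → E → C → B → G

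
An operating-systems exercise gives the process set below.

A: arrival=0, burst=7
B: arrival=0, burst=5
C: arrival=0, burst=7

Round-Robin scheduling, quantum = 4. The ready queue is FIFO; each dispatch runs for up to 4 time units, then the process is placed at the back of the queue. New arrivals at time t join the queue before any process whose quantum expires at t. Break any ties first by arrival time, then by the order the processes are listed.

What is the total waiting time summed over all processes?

31

Gantt: | A 0-4 | B 4-8 | C 8-12 | A 12-15 | B 15-16 | C 16-19 |
Completion: A=15  B=16  C=19
Waiting = turnaround − burst: A=8, B=11, C=12
Total waiting = 8 + 11 + 12 = 31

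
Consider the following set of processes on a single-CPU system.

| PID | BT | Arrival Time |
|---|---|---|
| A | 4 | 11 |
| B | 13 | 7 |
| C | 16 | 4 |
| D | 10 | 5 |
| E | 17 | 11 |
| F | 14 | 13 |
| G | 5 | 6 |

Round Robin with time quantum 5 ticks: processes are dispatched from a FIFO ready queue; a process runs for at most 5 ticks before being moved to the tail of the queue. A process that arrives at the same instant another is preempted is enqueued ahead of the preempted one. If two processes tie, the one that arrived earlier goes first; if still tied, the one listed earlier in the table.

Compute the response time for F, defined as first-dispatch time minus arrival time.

Timeline: | idle 0-4 | C 4-9 | D 9-14 | G 14-19 | B 19-24 | C 24-29 | A 29-33 | E 33-38 | F 38-43 | D 43-48 | B 48-53 | C 53-58 | E 58-63 | F 63-68 | B 68-71 | C 71-72 | E 72-77 | F 77-81 | E 81-83 |
Completion: A=33  B=71  C=72  D=48  E=83  F=81  G=19
Turnaround (C−A): A=22  B=64  C=68  D=43  E=72  F=68  G=13
Response(F) = first start − arrival = 38 − 13 = 25

25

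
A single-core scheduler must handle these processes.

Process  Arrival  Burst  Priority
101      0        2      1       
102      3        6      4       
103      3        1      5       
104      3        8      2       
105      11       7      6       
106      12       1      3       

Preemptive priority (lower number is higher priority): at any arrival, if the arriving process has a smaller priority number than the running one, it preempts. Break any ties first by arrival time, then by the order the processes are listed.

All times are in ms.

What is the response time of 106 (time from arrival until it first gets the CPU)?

0

Timeline: | 101 0-2 | idle 2-3 | 104 3-11 | 102 11-12 | 106 12-13 | 102 13-18 | 103 18-19 | 105 19-26 |
Completion: 101=2  102=18  103=19  104=11  105=26  106=13
Response(106) = first start − arrival = 12 − 12 = 0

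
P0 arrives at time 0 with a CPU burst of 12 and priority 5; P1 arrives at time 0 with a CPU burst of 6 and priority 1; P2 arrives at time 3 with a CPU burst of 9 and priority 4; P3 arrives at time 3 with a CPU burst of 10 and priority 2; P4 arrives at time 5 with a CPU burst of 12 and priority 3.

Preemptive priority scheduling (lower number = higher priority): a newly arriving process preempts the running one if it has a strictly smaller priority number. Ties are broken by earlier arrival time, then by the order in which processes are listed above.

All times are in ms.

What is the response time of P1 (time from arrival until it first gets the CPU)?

0

Gantt: | P1 0-6 | P3 6-16 | P4 16-28 | P2 28-37 | P0 37-49 |
Completion: P0=49  P1=6  P2=37  P3=16  P4=28
Response(P1) = first start − arrival = 0 − 0 = 0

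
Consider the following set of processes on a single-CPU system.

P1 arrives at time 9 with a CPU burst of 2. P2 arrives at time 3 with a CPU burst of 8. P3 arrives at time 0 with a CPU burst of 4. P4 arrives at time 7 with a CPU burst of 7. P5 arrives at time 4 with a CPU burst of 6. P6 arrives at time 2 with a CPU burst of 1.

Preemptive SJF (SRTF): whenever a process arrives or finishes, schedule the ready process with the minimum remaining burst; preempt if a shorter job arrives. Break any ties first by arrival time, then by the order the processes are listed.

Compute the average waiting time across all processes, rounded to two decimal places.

4.50

Timeline: | P3 0-2 | P6 2-3 | P3 3-5 | P5 5-11 | P1 11-13 | P4 13-20 | P2 20-28 |
Completion: P1=13  P2=28  P3=5  P4=20  P5=11  P6=3
Waiting times: P1=2, P2=17, P3=1, P4=6, P5=1, P6=0
Average waiting = (2+17+1+6+1+0) / 6 = 27/6 = 4.50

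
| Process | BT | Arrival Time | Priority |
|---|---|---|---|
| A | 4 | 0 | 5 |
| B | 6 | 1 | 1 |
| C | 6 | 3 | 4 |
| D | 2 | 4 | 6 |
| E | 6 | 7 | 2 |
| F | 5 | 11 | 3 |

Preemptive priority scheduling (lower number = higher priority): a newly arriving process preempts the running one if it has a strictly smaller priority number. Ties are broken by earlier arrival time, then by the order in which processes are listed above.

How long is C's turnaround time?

21

Timeline: | A 0-1 | B 1-7 | E 7-13 | F 13-18 | C 18-24 | A 24-27 | D 27-29 |
Completion: A=27  B=7  C=24  D=29  E=13  F=18
Turnaround (C−A): A=27  B=6  C=21  D=25  E=6  F=7
Turnaround(C) = completion − arrival = 24 − 3 = 21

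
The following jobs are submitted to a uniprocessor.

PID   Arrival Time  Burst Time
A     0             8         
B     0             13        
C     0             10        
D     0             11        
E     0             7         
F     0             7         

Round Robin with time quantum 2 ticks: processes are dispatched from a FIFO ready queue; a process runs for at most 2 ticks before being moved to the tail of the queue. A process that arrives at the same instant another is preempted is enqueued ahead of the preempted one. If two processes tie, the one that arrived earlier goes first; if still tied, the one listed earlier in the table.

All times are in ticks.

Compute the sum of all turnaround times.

Gantt: | A 0-2 | B 2-4 | C 4-6 | D 6-8 | E 8-10 | F 10-12 | A 12-14 | B 14-16 | C 16-18 | D 18-20 | E 20-22 | F 22-24 | A 24-26 | B 26-28 | C 28-30 | D 30-32 | E 32-34 | F 34-36 | A 36-38 | B 38-40 | C 40-42 | D 42-44 | E 44-45 | F 45-46 | B 46-48 | C 48-50 | D 50-52 | B 52-54 | D 54-55 | B 55-56 |
Completion: A=38  B=56  C=50  D=55  E=45  F=46
Turnaround (C−A): A=38  B=56  C=50  D=55  E=45  F=46
Turnaround = completion − arrival: A=38, B=56, C=50, D=55, E=45, F=46
Total turnaround = 38 + 56 + 50 + 55 + 45 + 46 = 290

290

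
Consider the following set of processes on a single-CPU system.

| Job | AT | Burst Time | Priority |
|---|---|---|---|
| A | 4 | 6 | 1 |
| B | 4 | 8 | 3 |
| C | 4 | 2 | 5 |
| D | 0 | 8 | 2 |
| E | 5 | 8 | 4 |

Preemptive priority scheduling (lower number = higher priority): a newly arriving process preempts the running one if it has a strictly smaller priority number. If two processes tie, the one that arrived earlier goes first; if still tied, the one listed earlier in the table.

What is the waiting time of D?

6

Schedule: | D 0-4 | A 4-10 | D 10-14 | B 14-22 | E 22-30 | C 30-32 |
Completion: A=10  B=22  C=32  D=14  E=30
Turnaround (C−A): A=6  B=18  C=28  D=14  E=25
Waiting(D) = turnaround − burst = 14 − 8 = 6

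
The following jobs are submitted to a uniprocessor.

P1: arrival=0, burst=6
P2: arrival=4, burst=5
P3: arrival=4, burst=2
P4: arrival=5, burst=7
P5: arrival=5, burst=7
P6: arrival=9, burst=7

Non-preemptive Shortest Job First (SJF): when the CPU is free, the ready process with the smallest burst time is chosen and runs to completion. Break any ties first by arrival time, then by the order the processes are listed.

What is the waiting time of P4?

Timeline: | P1 0-6 | P3 6-8 | P2 8-13 | P4 13-20 | P5 20-27 | P6 27-34 |
Completion: P1=6  P2=13  P3=8  P4=20  P5=27  P6=34
Turnaround (C−A): P1=6  P2=9  P3=4  P4=15  P5=22  P6=25
Waiting(P4) = turnaround − burst = 15 − 7 = 8

8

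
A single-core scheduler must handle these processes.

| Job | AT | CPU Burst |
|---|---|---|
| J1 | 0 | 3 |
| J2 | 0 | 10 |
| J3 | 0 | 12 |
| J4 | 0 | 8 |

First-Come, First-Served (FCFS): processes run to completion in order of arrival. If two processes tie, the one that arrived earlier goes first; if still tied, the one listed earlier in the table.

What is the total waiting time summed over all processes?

41

Timeline: | J1 0-3 | J2 3-13 | J3 13-25 | J4 25-33 |
Completion: J1=3  J2=13  J3=25  J4=33
Turnaround (C−A): J1=3  J2=13  J3=25  J4=33
Waiting = turnaround − burst: J1=0, J2=3, J3=13, J4=25
Total waiting = 0 + 3 + 13 + 25 = 41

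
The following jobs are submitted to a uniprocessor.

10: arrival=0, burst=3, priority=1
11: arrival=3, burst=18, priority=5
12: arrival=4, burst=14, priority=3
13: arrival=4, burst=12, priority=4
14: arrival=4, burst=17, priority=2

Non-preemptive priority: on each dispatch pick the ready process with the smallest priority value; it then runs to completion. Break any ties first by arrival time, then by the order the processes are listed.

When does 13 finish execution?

64

Gantt: | 10 0-3 | 11 3-21 | 14 21-38 | 12 38-52 | 13 52-64 |
Completion: 10=3  11=21  12=52  13=64  14=38
Turnaround (C−A): 10=3  11=18  12=48  13=60  14=34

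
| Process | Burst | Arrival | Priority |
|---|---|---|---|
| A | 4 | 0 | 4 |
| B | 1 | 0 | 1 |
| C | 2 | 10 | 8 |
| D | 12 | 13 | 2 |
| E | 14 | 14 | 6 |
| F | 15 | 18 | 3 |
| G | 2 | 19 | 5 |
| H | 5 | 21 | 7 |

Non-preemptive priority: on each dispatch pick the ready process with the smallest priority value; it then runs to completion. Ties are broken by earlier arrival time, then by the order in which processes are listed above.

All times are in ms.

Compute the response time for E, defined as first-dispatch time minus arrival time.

28

Gantt: | B 0-1 | A 1-5 | idle 5-10 | C 10-12 | idle 12-13 | D 13-25 | F 25-40 | G 40-42 | E 42-56 | H 56-61 |
Completion: A=5  B=1  C=12  D=25  E=56  F=40  G=42  H=61
Turnaround (C−A): A=5  B=1  C=2  D=12  E=42  F=22  G=23  H=40
Response(E) = first start − arrival = 42 − 14 = 28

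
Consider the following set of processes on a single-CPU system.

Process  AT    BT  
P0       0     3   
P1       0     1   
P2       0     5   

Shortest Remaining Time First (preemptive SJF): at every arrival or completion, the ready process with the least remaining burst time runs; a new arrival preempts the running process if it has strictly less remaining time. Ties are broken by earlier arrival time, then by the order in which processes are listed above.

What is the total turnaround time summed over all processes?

14

Timeline: | P1 0-1 | P0 1-4 | P2 4-9 |
Completion: P0=4  P1=1  P2=9
Turnaround = completion − arrival: P0=4, P1=1, P2=9
Total turnaround = 4 + 1 + 9 = 14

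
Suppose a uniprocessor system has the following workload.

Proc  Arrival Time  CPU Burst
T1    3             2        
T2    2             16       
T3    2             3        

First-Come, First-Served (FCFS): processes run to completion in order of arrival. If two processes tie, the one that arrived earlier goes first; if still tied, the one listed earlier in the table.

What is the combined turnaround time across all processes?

55

Timeline: | idle 0-2 | T2 2-18 | T3 18-21 | T1 21-23 |
Completion: T1=23  T2=18  T3=21
Turnaround = completion − arrival: T1=20, T2=16, T3=19
Total turnaround = 20 + 16 + 19 = 55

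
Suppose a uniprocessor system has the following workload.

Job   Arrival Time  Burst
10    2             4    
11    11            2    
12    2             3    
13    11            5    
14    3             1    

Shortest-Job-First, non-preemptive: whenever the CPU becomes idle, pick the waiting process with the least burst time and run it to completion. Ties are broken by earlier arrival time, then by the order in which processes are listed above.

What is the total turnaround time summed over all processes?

23

Schedule: | idle 0-2 | 12 2-5 | 14 5-6 | 10 6-10 | idle 10-11 | 11 11-13 | 13 13-18 |
Completion: 10=10  11=13  12=5  13=18  14=6
Turnaround = completion − arrival: 10=8, 11=2, 12=3, 13=7, 14=3
Total turnaround = 8 + 2 + 3 + 7 + 3 = 23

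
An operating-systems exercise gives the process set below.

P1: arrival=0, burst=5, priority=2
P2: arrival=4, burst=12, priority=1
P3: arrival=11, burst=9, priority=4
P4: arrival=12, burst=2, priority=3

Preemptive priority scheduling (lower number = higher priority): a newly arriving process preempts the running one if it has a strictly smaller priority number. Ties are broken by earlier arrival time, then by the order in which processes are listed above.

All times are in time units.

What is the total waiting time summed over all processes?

25

Schedule: | P1 0-4 | P2 4-16 | P1 16-17 | P4 17-19 | P3 19-28 |
Completion: P1=17  P2=16  P3=28  P4=19
Turnaround (C−A): P1=17  P2=12  P3=17  P4=7
Waiting = turnaround − burst: P1=12, P2=0, P3=8, P4=5
Total waiting = 12 + 0 + 8 + 5 = 25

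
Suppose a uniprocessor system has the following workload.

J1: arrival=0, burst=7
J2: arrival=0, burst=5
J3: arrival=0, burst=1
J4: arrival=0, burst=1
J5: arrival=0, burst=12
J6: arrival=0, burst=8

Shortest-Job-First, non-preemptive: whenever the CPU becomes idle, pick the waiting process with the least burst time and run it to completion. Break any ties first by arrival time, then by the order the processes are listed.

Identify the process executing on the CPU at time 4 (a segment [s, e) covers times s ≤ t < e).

J2

Gantt: | J3 0-1 | J4 1-2 | J2 2-7 | J1 7-14 | J6 14-22 | J5 22-34 |
Completion: J1=14  J2=7  J3=1  J4=2  J5=34  J6=22
Turnaround (C−A): J1=14  J2=7  J3=1  J4=2  J5=34  J6=22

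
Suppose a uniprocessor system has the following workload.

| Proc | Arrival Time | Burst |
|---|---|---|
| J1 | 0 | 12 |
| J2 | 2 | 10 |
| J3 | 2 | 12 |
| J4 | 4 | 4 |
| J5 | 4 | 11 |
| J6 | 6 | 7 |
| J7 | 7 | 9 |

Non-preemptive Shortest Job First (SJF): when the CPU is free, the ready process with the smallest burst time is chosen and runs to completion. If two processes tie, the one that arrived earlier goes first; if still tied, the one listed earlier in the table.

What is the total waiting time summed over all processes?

Schedule: | J1 0-12 | J4 12-16 | J6 16-23 | J7 23-32 | J2 32-42 | J5 42-53 | J3 53-65 |
Completion: J1=12  J2=42  J3=65  J4=16  J5=53  J6=23  J7=32
Turnaround (C−A): J1=12  J2=40  J3=63  J4=12  J5=49  J6=17  J7=25
Waiting = turnaround − burst: J1=0, J2=30, J3=51, J4=8, J5=38, J6=10, J7=16
Total waiting = 0 + 30 + 51 + 8 + 38 + 10 + 16 = 153

153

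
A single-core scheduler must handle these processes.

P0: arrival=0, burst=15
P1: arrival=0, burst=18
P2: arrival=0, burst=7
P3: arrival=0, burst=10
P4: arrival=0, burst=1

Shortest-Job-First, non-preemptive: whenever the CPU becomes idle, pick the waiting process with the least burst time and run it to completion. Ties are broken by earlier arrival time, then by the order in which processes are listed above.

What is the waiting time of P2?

Schedule: | P4 0-1 | P2 1-8 | P3 8-18 | P0 18-33 | P1 33-51 |
Completion: P0=33  P1=51  P2=8  P3=18  P4=1
Waiting(P2) = turnaround − burst = 8 − 7 = 1

1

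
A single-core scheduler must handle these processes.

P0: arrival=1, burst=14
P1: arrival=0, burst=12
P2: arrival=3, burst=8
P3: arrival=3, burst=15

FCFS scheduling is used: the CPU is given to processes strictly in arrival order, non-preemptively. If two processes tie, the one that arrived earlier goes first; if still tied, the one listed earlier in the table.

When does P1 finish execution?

Schedule: | P1 0-12 | P0 12-26 | P2 26-34 | P3 34-49 |
Completion: P0=26  P1=12  P2=34  P3=49

12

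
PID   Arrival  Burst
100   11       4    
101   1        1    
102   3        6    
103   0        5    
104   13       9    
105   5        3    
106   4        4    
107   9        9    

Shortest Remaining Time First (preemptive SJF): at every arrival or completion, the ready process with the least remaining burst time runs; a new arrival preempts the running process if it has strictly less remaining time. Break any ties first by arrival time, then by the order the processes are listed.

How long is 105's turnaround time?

Timeline: | 103 0-1 | 101 1-2 | 103 2-6 | 105 6-9 | 106 9-13 | 100 13-17 | 102 17-23 | 107 23-32 | 104 32-41 |
Completion: 100=17  101=2  102=23  103=6  104=41  105=9  106=13  107=32
Turnaround(105) = completion − arrival = 9 − 5 = 4

4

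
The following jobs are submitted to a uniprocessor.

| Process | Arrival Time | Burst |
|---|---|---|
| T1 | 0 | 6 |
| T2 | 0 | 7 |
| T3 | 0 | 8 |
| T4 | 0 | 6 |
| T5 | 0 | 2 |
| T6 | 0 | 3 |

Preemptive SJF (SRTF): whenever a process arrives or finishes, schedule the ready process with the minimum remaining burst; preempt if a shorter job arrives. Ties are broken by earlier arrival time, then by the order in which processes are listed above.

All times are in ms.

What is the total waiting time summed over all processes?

59

Timeline: | T5 0-2 | T6 2-5 | T1 5-11 | T4 11-17 | T2 17-24 | T3 24-32 |
Completion: T1=11  T2=24  T3=32  T4=17  T5=2  T6=5
Waiting = turnaround − burst: T1=5, T2=17, T3=24, T4=11, T5=0, T6=2
Total waiting = 5 + 17 + 24 + 11 + 0 + 2 = 59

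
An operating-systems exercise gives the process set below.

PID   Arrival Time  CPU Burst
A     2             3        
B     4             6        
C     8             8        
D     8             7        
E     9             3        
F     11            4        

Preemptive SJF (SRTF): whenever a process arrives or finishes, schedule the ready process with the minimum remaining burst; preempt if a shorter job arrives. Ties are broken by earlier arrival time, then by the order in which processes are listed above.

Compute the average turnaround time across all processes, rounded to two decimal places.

10.67

Timeline: | idle 0-2 | A 2-5 | B 5-11 | E 11-14 | F 14-18 | D 18-25 | C 25-33 |
Completion: A=5  B=11  C=33  D=25  E=14  F=18
Turnaround (C−A): A=3  B=7  C=25  D=17  E=5  F=7
Turnaround times: A=3, B=7, C=25, D=17, E=5, F=7
Average turnaround = (3+7+25+17+5+7) / 6 = 64/6 = 10.67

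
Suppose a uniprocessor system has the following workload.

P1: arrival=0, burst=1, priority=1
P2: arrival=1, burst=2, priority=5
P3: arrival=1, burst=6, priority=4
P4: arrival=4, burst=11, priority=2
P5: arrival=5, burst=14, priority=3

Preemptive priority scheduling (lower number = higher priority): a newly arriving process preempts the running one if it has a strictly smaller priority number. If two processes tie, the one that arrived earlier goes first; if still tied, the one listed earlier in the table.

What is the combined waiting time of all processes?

Gantt: | P1 0-1 | P3 1-4 | P4 4-15 | P5 15-29 | P3 29-32 | P2 32-34 |
Completion: P1=1  P2=34  P3=32  P4=15  P5=29
Turnaround (C−A): P1=1  P2=33  P3=31  P4=11  P5=24
Waiting = turnaround − burst: P1=0, P2=31, P3=25, P4=0, P5=10
Total waiting = 0 + 31 + 25 + 0 + 10 = 66

66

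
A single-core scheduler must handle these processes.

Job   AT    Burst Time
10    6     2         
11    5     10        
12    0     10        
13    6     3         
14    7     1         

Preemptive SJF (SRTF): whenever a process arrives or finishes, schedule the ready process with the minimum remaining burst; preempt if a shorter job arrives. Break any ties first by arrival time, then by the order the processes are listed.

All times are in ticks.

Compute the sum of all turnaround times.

Timeline: | 12 0-6 | 10 6-8 | 14 8-9 | 13 9-12 | 12 12-16 | 11 16-26 |
Completion: 10=8  11=26  12=16  13=12  14=9
Turnaround (C−A): 10=2  11=21  12=16  13=6  14=2
Turnaround = completion − arrival: 10=2, 11=21, 12=16, 13=6, 14=2
Total turnaround = 2 + 21 + 16 + 6 + 2 = 47

47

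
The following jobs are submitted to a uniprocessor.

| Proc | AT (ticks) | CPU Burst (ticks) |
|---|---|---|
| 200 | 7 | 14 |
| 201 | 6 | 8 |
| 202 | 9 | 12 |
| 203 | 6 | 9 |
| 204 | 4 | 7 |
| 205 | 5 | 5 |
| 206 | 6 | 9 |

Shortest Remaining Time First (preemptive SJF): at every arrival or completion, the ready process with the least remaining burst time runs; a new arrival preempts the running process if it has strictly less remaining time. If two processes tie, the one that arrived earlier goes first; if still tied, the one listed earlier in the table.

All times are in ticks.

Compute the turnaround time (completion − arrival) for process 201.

18

Schedule: | idle 0-4 | 204 4-5 | 205 5-10 | 204 10-16 | 201 16-24 | 203 24-33 | 206 33-42 | 202 42-54 | 200 54-68 |
Completion: 200=68  201=24  202=54  203=33  204=16  205=10  206=42
Turnaround (C−A): 200=61  201=18  202=45  203=27  204=12  205=5  206=36
Turnaround(201) = completion − arrival = 24 − 6 = 18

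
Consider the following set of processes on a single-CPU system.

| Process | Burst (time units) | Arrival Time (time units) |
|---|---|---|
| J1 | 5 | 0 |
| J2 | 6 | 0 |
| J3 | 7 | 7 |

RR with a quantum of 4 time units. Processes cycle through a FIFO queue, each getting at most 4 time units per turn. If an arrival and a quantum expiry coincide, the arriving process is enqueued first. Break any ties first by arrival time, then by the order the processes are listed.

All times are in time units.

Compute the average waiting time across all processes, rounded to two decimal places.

5.67

Schedule: | J1 0-4 | J2 4-8 | J1 8-9 | J3 9-13 | J2 13-15 | J3 15-18 |
Completion: J1=9  J2=15  J3=18
Waiting times: J1=4, J2=9, J3=4
Average waiting = (4+9+4) / 3 = 17/3 = 5.67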